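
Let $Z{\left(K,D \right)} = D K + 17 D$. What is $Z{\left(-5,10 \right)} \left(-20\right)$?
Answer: $-2400$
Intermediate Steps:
$Z{\left(K,D \right)} = 17 D + D K$
$Z{\left(-5,10 \right)} \left(-20\right) = 10 \left(17 - 5\right) \left(-20\right) = 10 \cdot 12 \left(-20\right) = 120 \left(-20\right) = -2400$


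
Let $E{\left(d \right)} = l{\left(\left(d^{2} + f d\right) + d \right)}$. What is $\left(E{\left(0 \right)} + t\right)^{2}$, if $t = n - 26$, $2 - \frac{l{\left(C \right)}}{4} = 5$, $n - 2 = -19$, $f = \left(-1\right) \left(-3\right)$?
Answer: $3025$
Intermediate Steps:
$f = 3$
$n = -17$ ($n = 2 - 19 = -17$)
$l{\left(C \right)} = -12$ ($l{\left(C \right)} = 8 - 20 = -12$)
$t = -43$ ($t = -17 - 26 = -43$)
$E{\left(d \right)} = -12$
$\left(E{\left(0 \right)} + t\right)^{2} = \left(-12 - 43\right)^{2} = \left(-55\right)^{2} = 3025$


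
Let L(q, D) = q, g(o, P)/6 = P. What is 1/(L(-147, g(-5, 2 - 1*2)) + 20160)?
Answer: 1/20013 ≈ 4.9967e-5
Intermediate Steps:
g(o, P) = 6*P
1/(L(-147, g(-5, 2 - 1*2)) + 20160) = 1/(-147 + 20160) = 1/20013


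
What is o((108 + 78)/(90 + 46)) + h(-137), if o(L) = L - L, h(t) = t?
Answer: -137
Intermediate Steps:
o(L) = 0
o((108 + 78)/(90 + 46)) + h(-137) = 0 - 137 = -137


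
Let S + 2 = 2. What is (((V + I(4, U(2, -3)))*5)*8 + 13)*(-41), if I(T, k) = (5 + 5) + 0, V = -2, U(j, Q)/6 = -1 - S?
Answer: -13653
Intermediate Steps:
S = 0 (S = -2 + 2 = 0)
U(j, Q) = -6 (U(j, Q) = 6*(-1 - 1*0) = 6*(-1 + 0) = 6*(-1) = -6)
I(T, k) = 10 (I(T, k) = 10 + 0 = 10)
(((V + I(4, U(2, -3)))*5)*8 + 13)*(-41) = (((-2 + 10)*5)*8 + 13)*(-41) = ((8*5)*8 + 13)*(-41) = (40*8 + 13)*(-41) = (320 + 13)*(-41) = 333*(-41) = -13653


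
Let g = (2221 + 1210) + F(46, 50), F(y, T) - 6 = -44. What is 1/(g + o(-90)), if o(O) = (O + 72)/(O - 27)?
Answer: 13/44111 ≈ 0.00029471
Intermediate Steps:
o(O) = (72 + O)/(-27 + O)
F(y, T) = -38 (F(y, T) = 6 - 44 = -38)
g = 3393 (g = (2221 + 1210) - 38 = 3431 - 38 = 3393)
1/(g + o(-90)) = 1/(3393 + (72 - 90)/(-27 - 90)) = 1/(3393 - 18/(-117)) = 1/(3393 - 1/117*(-18)) = 1/(3393 + 2/13) = 1/(44111/13) = 13/44111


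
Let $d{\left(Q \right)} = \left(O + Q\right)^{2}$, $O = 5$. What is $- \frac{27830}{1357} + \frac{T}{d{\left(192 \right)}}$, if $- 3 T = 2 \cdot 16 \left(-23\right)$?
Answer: $- \frac{140833246}{6869193} \approx -20.502$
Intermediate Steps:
$T = \frac{736}{3}$ ($T = - \frac{2 \cdot 16 \left(-23\right)}{3} = - \frac{32 \left(-23\right)}{3} = \left(- \frac{1}{3}\right) \left(-736\right) = \frac{736}{3} \approx 245.33$)
$d{\left(Q \right)} = \left(5 + Q\right)^{2}$
$- \frac{27830}{1357} + \frac{T}{d{\left(192 \right)}} = - \frac{27830}{1357} + \frac{736}{3 \left(5 + 192\right)^{2}} = \left(-27830\right) \frac{1}{1357} + \frac{736}{3 \cdot 197^{2}} = - \frac{1210}{59} + \frac{736}{3 \cdot 38809} = - \frac{1210}{59} + \frac{736}{3} \cdot \frac{1}{38809} = - \frac{1210}{59} + \frac{736}{116427} = - \frac{140833246}{6869193}$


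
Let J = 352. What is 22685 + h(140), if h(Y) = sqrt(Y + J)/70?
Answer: 22685 + sqrt(123)/35 ≈ 22685.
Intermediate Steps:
h(Y) = sqrt(352 + Y)/70 (h(Y) = sqrt(Y + 352)/70 = sqrt(352 + Y)*(1/70) = sqrt(352 + Y)/70)
22685 + h(140) = 22685 + sqrt(352 + 140)/70 = 22685 + sqrt(492)/70 = 22685 + (2*sqrt(123))/70 = 22685 + sqrt(123)/35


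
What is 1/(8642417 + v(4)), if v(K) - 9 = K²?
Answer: 1/8642442 ≈ 1.1571e-7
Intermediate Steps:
v(K) = 9 + K²
1/(8642417 + v(4)) = 1/(8642417 + (9 + 4²)) = 1/(8642417 + (9 + 16)) = 1/(8642417 + 25) = 1/8642442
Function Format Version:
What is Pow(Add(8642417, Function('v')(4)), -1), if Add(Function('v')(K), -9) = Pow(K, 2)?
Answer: Rational(1, 8642442) ≈ 1.1571e-7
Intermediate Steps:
Function('v')(K) = Add(9, Pow(K, 2))
Pow(Add(8642417, Function('v')(4)), -1) = Pow(Add(8642417, Add(9, Pow(4, 2))), -1) = Pow(Add(8642417, Add(9, 16)), -1) = Pow(Add(8642417, 25), -1) = Pow(8642442, -1) = Rational(1, 8642442)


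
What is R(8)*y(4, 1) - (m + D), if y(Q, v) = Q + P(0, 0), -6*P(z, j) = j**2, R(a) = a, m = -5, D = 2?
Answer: 35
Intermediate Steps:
P(z, j) = -j**2/6
y(Q, v) = Q (y(Q, v) = Q - 1/6*0**2 = Q - 1/6*0 = Q + 0 = Q)
R(8)*y(4, 1) - (m + D) = 8*4 - (-5 + 2) = 32 - 1*(-3) = 32 + 3 = 35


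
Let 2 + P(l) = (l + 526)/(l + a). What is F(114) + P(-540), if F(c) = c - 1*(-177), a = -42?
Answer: 84106/291 ≈ 289.02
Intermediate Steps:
F(c) = 177 + c (F(c) = c + 177 = 177 + c)
P(l) = -2 + (526 + l)/(-42 + l) (P(l) = -2 + (l + 526)/(l - 42) = -2 + (526 + l)/(-42 + l))
F(114) + P(-540) = (177 + 114) + (610 - 1*(-540))/(-42 - 540) = 291 + (610 + 540)/(-582) = 291 - 1/582*1150 = 291 - 575/291 = 84106/291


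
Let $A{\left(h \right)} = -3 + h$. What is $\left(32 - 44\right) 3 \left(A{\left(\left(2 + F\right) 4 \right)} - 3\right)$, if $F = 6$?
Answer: $-936$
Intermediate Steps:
$\left(32 - 44\right) 3 \left(A{\left(\left(2 + F\right) 4 \right)} - 3\right) = \left(32 - 44\right) 3 \left(\left(-3 + \left(2 + 6\right) 4\right) - 3\right) = - 12 \cdot 3 \left(\left(-3 + 8 \cdot 4\right) - 3\right) = - 12 \cdot 3 \left(\left(-3 + 32\right) - 3\right) = - 12 \cdot 3 \left(29 - 3\right) = - 12 \cdot 3 \cdot 26 = \left(-12\right) 78 = -936$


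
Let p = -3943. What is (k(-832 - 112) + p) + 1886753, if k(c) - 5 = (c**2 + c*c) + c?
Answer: 3664143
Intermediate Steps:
k(c) = 5 + c + 2*c**2 (k(c) = 5 + ((c**2 + c*c) + c) = 5 + ((c**2 + c**2) + c) = 5 + (2*c**2 + c) = 5 + (c + 2*c**2) = 5 + c + 2*c**2)
(k(-832 - 112) + p) + 1886753 = ((5 + (-832 - 112) + 2*(-832 - 112)**2) - 3943) + 1886753 = ((5 - 944 + 2*(-944)**2) - 3943) + 1886753 = ((5 - 944 + 2*891136) - 3943) + 1886753 = ((5 - 944 + 1782272) - 3943) + 1886753 = (1781333 - 3943) + 1886753 = 1777390 + 1886753 = 3664143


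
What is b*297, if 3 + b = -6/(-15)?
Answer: -3861/5 ≈ -772.20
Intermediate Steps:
b = -13/5 (b = -3 - 6/(-15) = -3 - 6*(-1/15) = -3 + 2/5 = -13/5 ≈ -2.6000)
b*297 = -13/5*297 = -3861/5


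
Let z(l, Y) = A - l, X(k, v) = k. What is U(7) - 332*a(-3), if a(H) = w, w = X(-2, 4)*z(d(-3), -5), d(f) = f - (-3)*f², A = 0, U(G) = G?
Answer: -15929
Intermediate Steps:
d(f) = f + 3*f²
z(l, Y) = -l (z(l, Y) = 0 - l = -l)
w = 48 (w = -(-2)*(-3*(1 + 3*(-3))) = -(-2)*(-3*(1 - 9)) = -(-2)*(-3*(-8)) = -(-2)*24 = -2*(-24) = 48)
a(H) = 48
U(7) - 332*a(-3) = 7 - 332*48 = 7 - 15936 = -15929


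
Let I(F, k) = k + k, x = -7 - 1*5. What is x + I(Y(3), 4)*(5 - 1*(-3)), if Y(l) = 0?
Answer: 52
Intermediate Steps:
x = -12 (x = -7 - 5 = -12)
I(F, k) = 2*k
x + I(Y(3), 4)*(5 - 1*(-3)) = -12 + (2*4)*(5 - 1*(-3)) = -12 + 8*(5 + 3) = -12 + 8*8 = -12 + 64 = 52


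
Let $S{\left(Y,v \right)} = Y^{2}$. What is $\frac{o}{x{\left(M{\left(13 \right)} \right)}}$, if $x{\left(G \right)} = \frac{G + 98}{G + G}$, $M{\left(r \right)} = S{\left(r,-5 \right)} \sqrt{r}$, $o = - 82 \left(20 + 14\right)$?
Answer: $- \frac{2070329768}{361689} + \frac{92349712 \sqrt{13}}{361689} \approx -4803.5$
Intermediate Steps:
$o = -2788$ ($o = \left(-82\right) 34 = -2788$)
$M{\left(r \right)} = r^{\frac{5}{2}}$ ($M{\left(r \right)} = r^{2} \sqrt{r} = r^{\frac{5}{2}}$)
$x{\left(G \right)} = \frac{98 + G}{2 G}$
$\frac{o}{x{\left(M{\left(13 \right)} \right)}} = - \frac{2788}{\frac{1}{2} \frac{1}{13^{\frac{5}{2}}} \left(98 + 13^{\frac{5}{2}}\right)} = - \frac{2788}{\frac{1}{2} \frac{1}{169 \sqrt{13}} \left(98 + 169 \sqrt{13}\right)} = - \frac{2788}{\frac{1}{2} \frac{\sqrt{13}}{2197} \left(98 + 169 \sqrt{13}\right)} = - \frac{2788}{\frac{1}{4394} \sqrt{13} \left(98 + 169 \sqrt{13}\right)} = - 2788 \frac{338 \sqrt{13}}{98 + 169 \sqrt{13}} = - \frac{942344 \sqrt{13}}{98 + 169 \sqrt{13}}$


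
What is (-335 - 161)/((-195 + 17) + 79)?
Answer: 496/99 ≈ 5.0101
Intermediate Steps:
(-335 - 161)/((-195 + 17) + 79) = -496/(-178 + 79) = -496/(-99) = -496*(-1/99) = 496/99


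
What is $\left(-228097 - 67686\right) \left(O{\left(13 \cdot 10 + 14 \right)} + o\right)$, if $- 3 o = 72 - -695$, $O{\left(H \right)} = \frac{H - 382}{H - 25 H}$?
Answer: $\frac{130639364959}{1728} \approx 7.5602 \cdot 10^{7}$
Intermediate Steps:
$O{\left(H \right)} = - \frac{-382 + H}{24 H}$ ($O{\left(H \right)} = \frac{-382 + H}{\left(-24\right) H} = \left(-382 + H\right) \left(- \frac{1}{24 H}\right) = - \frac{-382 + H}{24 H}$)
$o = - \frac{767}{3}$ ($o = - \frac{72 - -695}{3} = - \frac{72 + 695}{3} = \left(- \frac{1}{3}\right) 767 = - \frac{767}{3} \approx -255.67$)
$\left(-228097 - 67686\right) \left(O{\left(13 \cdot 10 + 14 \right)} + o\right) = \left(-228097 - 67686\right) \left(\frac{382 - \left(13 \cdot 10 + 14\right)}{24 \left(13 \cdot 10 + 14\right)} - \frac{767}{3}\right) = - 295783 \left(\frac{382 - \left(130 + 14\right)}{24 \left(130 + 14\right)} - \frac{767}{3}\right) = - 295783 \left(\frac{382 - 144}{24 \cdot 144} - \frac{767}{3}\right) = - 295783 \left(\frac{1}{24} \cdot \frac{1}{144} \left(382 - 144\right) - \frac{767}{3}\right) = - 295783 \left(\frac{1}{24} \cdot \frac{1}{144} \cdot 238 - \frac{767}{3}\right) = - 295783 \left(\frac{119}{1728} - \frac{767}{3}\right) = \left(-295783\right) \left(- \frac{441673}{1728}\right) = \frac{130639364959}{1728}$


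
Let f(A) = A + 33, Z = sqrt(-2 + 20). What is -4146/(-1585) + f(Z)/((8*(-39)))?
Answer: 413749/164840 - sqrt(2)/104 ≈ 2.4964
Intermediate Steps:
Z = 3*sqrt(2) (Z = sqrt(18) = 3*sqrt(2) ≈ 4.2426)
f(A) = 33 + A
-4146/(-1585) + f(Z)/((8*(-39))) = -4146/(-1585) + (33 + 3*sqrt(2))/((8*(-39))) = -4146*(-1/1585) + (33 + 3*sqrt(2))/(-312) = 4146/1585 + (33 + 3*sqrt(2))*(-1/312) = 4146/1585 + (-11/104 - sqrt(2)/104) = 413749/164840 - sqrt(2)/104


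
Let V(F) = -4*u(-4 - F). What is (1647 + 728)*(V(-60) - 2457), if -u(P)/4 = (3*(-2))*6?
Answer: -7203375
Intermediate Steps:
u(P) = 144 (u(P) = -4*3*(-2)*6 = -(-24)*6 = -4*(-36) = 144)
V(F) = -576 (V(F) = -4*144 = -576)
(1647 + 728)*(V(-60) - 2457) = (1647 + 728)*(-576 - 2457) = 2375*(-3033) = -7203375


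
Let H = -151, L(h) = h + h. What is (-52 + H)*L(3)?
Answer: -1218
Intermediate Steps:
L(h) = 2*h
(-52 + H)*L(3) = (-52 - 151)*(2*3) = -203*6 = -1218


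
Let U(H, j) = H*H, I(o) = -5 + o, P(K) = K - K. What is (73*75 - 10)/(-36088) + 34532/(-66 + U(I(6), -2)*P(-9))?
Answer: -623275753/1190904 ≈ -523.36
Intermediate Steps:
P(K) = 0
U(H, j) = H**2
(73*75 - 10)/(-36088) + 34532/(-66 + U(I(6), -2)*P(-9)) = (73*75 - 10)/(-36088) + 34532/(-66 + (-5 + 6)**2*0) = (5475 - 10)*(-1/36088) + 34532/(-66 + 1**2*0) = 5465*(-1/36088) + 34532/(-66 + 1*0) = -5465/36088 + 34532/(-66 + 0) = -5465/36088 + 34532/(-66) = -5465/36088 + 34532*(-1/66) = -5465/36088 - 17266/33 = -623275753/1190904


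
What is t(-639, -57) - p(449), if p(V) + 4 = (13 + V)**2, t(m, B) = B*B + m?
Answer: -210830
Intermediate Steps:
t(m, B) = m + B**2 (t(m, B) = B**2 + m = m + B**2)
p(V) = -4 + (13 + V)**2
t(-639, -57) - p(449) = (-639 + (-57)**2) - (-4 + (13 + 449)**2) = (-639 + 3249) - (-4 + 462**2) = 2610 - (-4 + 213444) = 2610 - 1*213440 = 2610 - 213440 = -210830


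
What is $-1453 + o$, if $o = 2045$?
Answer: $592$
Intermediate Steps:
$-1453 + o = -1453 + 2045 = 592$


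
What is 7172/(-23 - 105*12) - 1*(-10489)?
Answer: 13450215/1283 ≈ 10483.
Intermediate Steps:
7172/(-23 - 105*12) - 1*(-10489) = 7172/(-23 - 1260) + 10489 = 7172/(-1283) + 10489 = 7172*(-1/1283) + 10489 = -7172/1283 + 10489 = 13450215/1283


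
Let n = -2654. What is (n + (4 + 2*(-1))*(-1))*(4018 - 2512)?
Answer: -3999936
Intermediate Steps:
(n + (4 + 2*(-1))*(-1))*(4018 - 2512) = (-2654 + (4 + 2*(-1))*(-1))*(4018 - 2512) = (-2654 + (4 - 2)*(-1))*1506 = (-2654 + 2*(-1))*1506 = (-2654 - 2)*1506 = -2656*1506 = -3999936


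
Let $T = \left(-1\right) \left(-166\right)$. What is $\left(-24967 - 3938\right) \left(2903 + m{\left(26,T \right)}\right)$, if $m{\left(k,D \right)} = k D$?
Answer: $-208665195$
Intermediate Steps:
$T = 166$
$m{\left(k,D \right)} = D k$
$\left(-24967 - 3938\right) \left(2903 + m{\left(26,T \right)}\right) = \left(-24967 - 3938\right) \left(2903 + 166 \cdot 26\right) = - 28905 \left(2903 + 4316\right) = \left(-28905\right) 7219 = -208665195$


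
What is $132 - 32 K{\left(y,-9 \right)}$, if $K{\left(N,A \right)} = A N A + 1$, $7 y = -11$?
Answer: $\frac{29212}{7} \approx 4173.1$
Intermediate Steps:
$y = - \frac{11}{7}$ ($y = \frac{1}{7} \left(-11\right) = - \frac{11}{7} \approx -1.5714$)
$K{\left(N,A \right)} = 1 + N A^{2}$ ($K{\left(N,A \right)} = N A^{2} + 1 = 1 + N A^{2}$)
$132 - 32 K{\left(y,-9 \right)} = 132 - 32 \left(1 - \frac{11 \left(-9\right)^{2}}{7}\right) = 132 - 32 \left(1 - \frac{891}{7}\right) = 132 - - \frac{28288}{7} = 132 + \frac{28288}{7} = \frac{29212}{7}$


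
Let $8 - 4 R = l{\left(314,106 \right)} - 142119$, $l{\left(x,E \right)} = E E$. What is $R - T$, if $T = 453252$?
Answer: $- \frac{1682117}{4} \approx -4.2053 \cdot 10^{5}$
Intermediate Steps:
$l{\left(x,E \right)} = E^{2}$
$R = \frac{130891}{4}$ ($R = 2 - \frac{106^{2} - 142119}{4} = 2 - \frac{11236 - 142119}{4} = 2 - - \frac{130883}{4} = 2 + \frac{130883}{4} = \frac{130891}{4} \approx 32723.0$)
$R - T = \frac{130891}{4} - 453252 = - \frac{1682117}{4}$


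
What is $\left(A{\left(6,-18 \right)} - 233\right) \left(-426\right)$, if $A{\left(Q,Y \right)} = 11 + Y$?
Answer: $102240$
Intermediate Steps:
$\left(A{\left(6,-18 \right)} - 233\right) \left(-426\right) = \left(\left(11 - 18\right) - 233\right) \left(-426\right) = \left(-7 - 233\right) \left(-426\right) = \left(-240\right) \left(-426\right) = 102240$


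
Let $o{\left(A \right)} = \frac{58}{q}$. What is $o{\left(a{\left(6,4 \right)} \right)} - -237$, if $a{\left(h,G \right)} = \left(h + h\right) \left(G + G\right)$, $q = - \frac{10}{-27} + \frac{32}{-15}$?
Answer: $\frac{24288}{119} \approx 204.1$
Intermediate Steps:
$q = - \frac{238}{135}$ ($q = \left(-10\right) \left(- \frac{1}{27}\right) + 32 \left(- \frac{1}{15}\right) = \frac{10}{27} - \frac{32}{15} = - \frac{238}{135} \approx -1.763$)
$a{\left(h,G \right)} = 4 G h$ ($a{\left(h,G \right)} = 2 h 2 G = 4 G h$)
$o{\left(A \right)} = - \frac{3915}{119}$ ($o{\left(A \right)} = \frac{58}{- \frac{238}{135}} = 58 \left(- \frac{135}{238}\right) = - \frac{3915}{119}$)
$o{\left(a{\left(6,4 \right)} \right)} - -237 = - \frac{3915}{119} - -237 = - \frac{3915}{119} + 237 = \frac{24288}{119}$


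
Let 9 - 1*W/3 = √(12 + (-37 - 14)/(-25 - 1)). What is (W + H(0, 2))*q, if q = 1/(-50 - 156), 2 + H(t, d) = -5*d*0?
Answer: -25/206 + 33*√78/5356 ≈ -0.066944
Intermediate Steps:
H(t, d) = -2 (H(t, d) = -2 - 5*d*0 = -2 + 0 = -2)
q = -1/206 (q = 1/(-206) = -1/206 ≈ -0.0048544)
W = 27 - 33*√78/26 (W = 27 - 3*√(12 + (-37 - 14)/(-25 - 1)) = 27 - 3*√(12 - 51/(-26)) = 27 - 3*√(12 - 51*(-1/26)) = 27 - 3*√(12 + 51/26) = 27 - 33*√78/26 ≈ 15.790)
(W + H(0, 2))*q = ((27 - 33*√78/26) - 2)*(-1/206) = (25 - 33*√78/26)*(-1/206) = -25/206 + 33*√78/5356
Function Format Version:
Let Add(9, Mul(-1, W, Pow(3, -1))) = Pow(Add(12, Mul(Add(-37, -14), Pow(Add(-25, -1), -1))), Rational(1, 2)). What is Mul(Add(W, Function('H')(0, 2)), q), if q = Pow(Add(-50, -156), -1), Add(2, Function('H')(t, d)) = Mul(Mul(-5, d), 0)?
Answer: Add(Rational(-25, 206), Mul(Rational(33, 5356), Pow(78, Rational(1, 2)))) ≈ -0.066944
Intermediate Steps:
Function('H')(t, d) = -2 (Function('H')(t, d) = Add(-2, Mul(Mul(-5, d), 0)) = Add(-2, 0) = -2)
q = Rational(-1, 206) (q = Pow(-206, -1) = Rational(-1, 206) ≈ -0.0048544)
W = Add(27, Mul(Rational(-33, 26), Pow(78, Rational(1, 2)))) (W = Add(27, Mul(-3, Pow(Add(12, Mul(Add(-37, -14), Pow(Add(-25, -1), -1))), Rational(1, 2)))) = Add(27, Mul(-3, Pow(Add(12, Mul(-51, Pow(-26, -1))), Rational(1, 2)))) = Add(27, Mul(-3, Pow(Add(12, Mul(-51, Rational(-1, 26))), Rational(1, 2)))) = Add(27, Mul(-3, Pow(Add(12, Rational(51, 26)), Rational(1, 2)))) = Add(27, Mul(-3, Pow(Rational(363, 26), Rational(1, 2)))) = Add(27, Mul(-3, Mul(Rational(11, 26), Pow(78, Rational(1, 2))))) = Add(27, Mul(Rational(-33, 26), Pow(78, Rational(1, 2)))) ≈ 15.790)
Mul(Add(W, Function('H')(0, 2)), q) = Mul(Add(Add(27, Mul(Rational(-33, 26), Pow(78, Rational(1, 2)))), -2), Rational(-1, 206)) = Mul(Add(25, Mul(Rational(-33, 26), Pow(78, Rational(1, 2)))), Rational(-1, 206)) = Add(Rational(-25, 206), Mul(Rational(33, 5356), Pow(78, Rational(1, 2))))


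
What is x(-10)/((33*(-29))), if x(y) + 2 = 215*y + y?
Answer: 2162/957 ≈ 2.2591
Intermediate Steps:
x(y) = -2 + 216*y (x(y) = -2 + (215*y + y) = -2 + 216*y)
x(-10)/((33*(-29))) = (-2 + 216*(-10))/((33*(-29))) = (-2 - 2160)/(-957) = -2162*(-1/957) = 2162/957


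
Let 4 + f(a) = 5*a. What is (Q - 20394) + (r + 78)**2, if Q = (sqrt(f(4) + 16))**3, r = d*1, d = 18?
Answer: -11178 + 128*sqrt(2) ≈ -10997.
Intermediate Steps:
f(a) = -4 + 5*a
r = 18 (r = 18*1 = 18)
Q = 128*sqrt(2) (Q = (sqrt((-4 + 5*4) + 16))**3 = (sqrt((-4 + 20) + 16))**3 = (sqrt(16 + 16))**3 = (sqrt(32))**3 = (4*sqrt(2))**3 = 128*sqrt(2) ≈ 181.02)
(Q - 20394) + (r + 78)**2 = (128*sqrt(2) - 20394) + (18 + 78)**2 = (-20394 + 128*sqrt(2)) + 96**2 = (-20394 + 128*sqrt(2)) + 9216 = -11178 + 128*sqrt(2)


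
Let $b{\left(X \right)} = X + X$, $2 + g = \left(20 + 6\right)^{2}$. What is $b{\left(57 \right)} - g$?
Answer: $-560$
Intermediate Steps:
$g = 674$ ($g = -2 + \left(20 + 6\right)^{2} = -2 + 26^{2} = -2 + 676 = 674$)
$b{\left(X \right)} = 2 X$
$b{\left(57 \right)} - g = 2 \cdot 57 - 674 = 114 - 674 = -560$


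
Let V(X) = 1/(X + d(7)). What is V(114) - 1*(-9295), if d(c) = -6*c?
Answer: 669241/72 ≈ 9295.0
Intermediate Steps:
V(X) = 1/(-42 + X) (V(X) = 1/(X - 6*7) = 1/(X - 42) = 1/(-42 + X))
V(114) - 1*(-9295) = 1/(-42 + 114) - 1*(-9295) = 1/72 + 9295 = 669241/72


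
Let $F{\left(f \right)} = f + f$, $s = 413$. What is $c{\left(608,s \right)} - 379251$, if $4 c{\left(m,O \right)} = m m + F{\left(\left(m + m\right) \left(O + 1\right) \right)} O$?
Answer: $103670221$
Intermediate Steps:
$F{\left(f \right)} = 2 f$
$c{\left(m,O \right)} = \frac{m^{2}}{4} + O m \left(1 + O\right)$ ($c{\left(m,O \right)} = \frac{m m + 2 \left(m + m\right) \left(O + 1\right) O}{4} = \frac{m^{2} + 2 \cdot 2 m \left(1 + O\right) O}{4} = \frac{m^{2} + 4 m \left(1 + O\right) O}{4} = \frac{m^{2} + 4 O m \left(1 + O\right)}{4} = \frac{m^{2}}{4} + O m \left(1 + O\right)$)
$c{\left(608,s \right)} - 379251 = \frac{1}{4} \cdot 608 \left(608 + 4 \cdot 413 \left(1 + 413\right)\right) - 379251 = \frac{1}{4} \cdot 608 \left(608 + 4 \cdot 413 \cdot 414\right) - 379251 = \frac{1}{4} \cdot 608 \left(608 + 683928\right) - 379251 = \frac{1}{4} \cdot 608 \cdot 684536 - 379251 = 104049472 - 379251 = 103670221$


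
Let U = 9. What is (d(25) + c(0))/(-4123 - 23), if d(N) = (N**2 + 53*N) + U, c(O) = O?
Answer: -653/1382 ≈ -0.47250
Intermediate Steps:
d(N) = 9 + N**2 + 53*N (d(N) = (N**2 + 53*N) + 9 = 9 + N**2 + 53*N)
(d(25) + c(0))/(-4123 - 23) = ((9 + 25**2 + 53*25) + 0)/(-4123 - 23) = ((9 + 625 + 1325) + 0)/(-4146) = (1959 + 0)*(-1/4146) = 1959*(-1/4146) = -653/1382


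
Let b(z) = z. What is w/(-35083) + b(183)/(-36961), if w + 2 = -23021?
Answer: 844532914/1296702763 ≈ 0.65129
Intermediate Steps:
w = -23023 (w = -2 - 23021 = -23023)
w/(-35083) + b(183)/(-36961) = -23023/(-35083) + 183/(-36961) = -23023*(-1/35083) + 183*(-1/36961) = 23023/35083 - 183/36961 = 844532914/1296702763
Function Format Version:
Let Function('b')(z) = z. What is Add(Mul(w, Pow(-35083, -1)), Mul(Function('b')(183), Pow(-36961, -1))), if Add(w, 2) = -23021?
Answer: Rational(844532914, 1296702763) ≈ 0.65129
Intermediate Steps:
w = -23023 (w = Add(-2, -23021) = -23023)
Add(Mul(w, Pow(-35083, -1)), Mul(Function('b')(183), Pow(-36961, -1))) = Add(Mul(-23023, Pow(-35083, -1)), Mul(183, Pow(-36961, -1))) = Add(Mul(-23023, Rational(-1, 35083)), Mul(183, Rational(-1, 36961))) = Add(Rational(23023, 35083), Rational(-183, 36961)) = Rational(844532914, 1296702763)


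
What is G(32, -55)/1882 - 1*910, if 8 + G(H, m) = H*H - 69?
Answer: -1711673/1882 ≈ -909.50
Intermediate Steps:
G(H, m) = -77 + H² (G(H, m) = -8 + (H*H - 69) = -8 + (H² - 69) = -8 + (-69 + H²) = -77 + H²)
G(32, -55)/1882 - 1*910 = (-77 + 32²)/1882 - 1*910 = (-77 + 1024)*(1/1882) - 910 = 947*(1/1882) - 910 = 947/1882 - 910 = -1711673/1882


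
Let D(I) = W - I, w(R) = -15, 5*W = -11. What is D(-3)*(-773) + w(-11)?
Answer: -3167/5 ≈ -633.40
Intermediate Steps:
W = -11/5 (W = (⅕)*(-11) = -11/5 ≈ -2.2000)
D(I) = -11/5 - I
D(-3)*(-773) + w(-11) = (-11/5 - 1*(-3))*(-773) - 15 = (-11/5 + 3)*(-773) - 15 = (⅘)*(-773) - 15 = -3092/5 - 15 = -3167/5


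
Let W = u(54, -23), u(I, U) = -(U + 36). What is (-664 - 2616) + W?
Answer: -3293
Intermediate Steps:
u(I, U) = -36 - U (u(I, U) = -(36 + U) = -36 - U)
W = -13 (W = -36 - 1*(-23) = -36 + 23 = -13)
(-664 - 2616) + W = (-664 - 2616) - 13 = -3280 - 13 = -3293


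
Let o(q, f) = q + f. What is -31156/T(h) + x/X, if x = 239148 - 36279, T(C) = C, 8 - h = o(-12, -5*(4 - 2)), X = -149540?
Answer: -466515431/448620 ≈ -1039.9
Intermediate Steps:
o(q, f) = f + q
h = 30 (h = 8 - (-5*(4 - 2) - 12) = 8 - (-5*2 - 12) = 8 - (-10 - 12) = 8 - 1*(-22) = 8 + 22 = 30)
x = 202869
-31156/T(h) + x/X = -31156/30 + 202869/(-149540) = -31156*1/30 + 202869*(-1/149540) = -15578/15 - 202869/149540 = -466515431/448620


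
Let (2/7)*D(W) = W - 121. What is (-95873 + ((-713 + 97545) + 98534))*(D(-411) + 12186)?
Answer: 1027165732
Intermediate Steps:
D(W) = -847/2 + 7*W/2 (D(W) = 7*(W - 121)/2 = 7*(-121 + W)/2 = -847/2 + 7*W/2)
(-95873 + ((-713 + 97545) + 98534))*(D(-411) + 12186) = (-95873 + ((-713 + 97545) + 98534))*((-847/2 + (7/2)*(-411)) + 12186) = (-95873 + (96832 + 98534))*((-847/2 - 2877/2) + 12186) = (-95873 + 195366)*(-1862 + 12186) = 99493*10324 = 1027165732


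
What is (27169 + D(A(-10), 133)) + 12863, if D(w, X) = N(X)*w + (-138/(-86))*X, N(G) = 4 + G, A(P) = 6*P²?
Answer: 5265153/43 ≈ 1.2245e+5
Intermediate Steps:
D(w, X) = 69*X/43 + w*(4 + X) (D(w, X) = (4 + X)*w + (-138/(-86))*X = w*(4 + X) + (-138*(-1/86))*X = w*(4 + X) + 69*X/43 = 69*X/43 + w*(4 + X))
(27169 + D(A(-10), 133)) + 12863 = (27169 + ((69/43)*133 + (6*(-10)²)*(4 + 133))) + 12863 = (27169 + (9177/43 + (6*100)*137)) + 12863 = (27169 + (9177/43 + 600*137)) + 12863 = (27169 + (9177/43 + 82200)) + 12863 = (27169 + 3543777/43) + 12863 = 4712044/43 + 12863 = 5265153/43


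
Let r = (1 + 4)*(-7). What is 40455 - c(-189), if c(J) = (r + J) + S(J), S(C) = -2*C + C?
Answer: 40490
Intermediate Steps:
r = -35 (r = 5*(-7) = -35)
S(C) = -C
c(J) = -35 (c(J) = (-35 + J) - J = -35)
40455 - c(-189) = 40455 - 1*(-35) = 40455 + 35 = 40490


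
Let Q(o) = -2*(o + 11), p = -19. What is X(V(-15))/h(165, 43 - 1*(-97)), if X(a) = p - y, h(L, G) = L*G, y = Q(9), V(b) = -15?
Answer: 1/1100 ≈ 0.00090909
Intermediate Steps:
Q(o) = -22 - 2*o (Q(o) = -2*(11 + o) = -22 - 2*o)
y = -40 (y = -22 - 2*9 = -22 - 18 = -40)
h(L, G) = G*L
X(a) = 21 (X(a) = -19 - 1*(-40) = -19 + 40 = 21)
X(V(-15))/h(165, 43 - 1*(-97)) = 21/(((43 - 1*(-97))*165)) = 21/(((43 + 97)*165)) = 21/((140*165)) = 21/23100 = 21*(1/23100) = 1/1100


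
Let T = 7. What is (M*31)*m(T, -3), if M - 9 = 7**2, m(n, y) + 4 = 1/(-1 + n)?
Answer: -20677/3 ≈ -6892.3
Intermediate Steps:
m(n, y) = -4 + 1/(-1 + n)
M = 58 (M = 9 + 7**2 = 9 + 49 = 58)
(M*31)*m(T, -3) = (58*31)*((5 - 4*7)/(-1 + 7)) = 1798*((5 - 28)/6) = 1798*((1/6)*(-23)) = 1798*(-23/6) = -20677/3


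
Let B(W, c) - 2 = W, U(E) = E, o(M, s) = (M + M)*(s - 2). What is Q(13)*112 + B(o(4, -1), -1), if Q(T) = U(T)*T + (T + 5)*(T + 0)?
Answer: 45114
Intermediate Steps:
o(M, s) = 2*M*(-2 + s) (o(M, s) = (2*M)*(-2 + s) = 2*M*(-2 + s))
B(W, c) = 2 + W
Q(T) = T² + T*(5 + T) (Q(T) = T*T + (T + 5)*(T + 0) = T² + (5 + T)*T = T² + T*(5 + T))
Q(13)*112 + B(o(4, -1), -1) = (13*(5 + 2*13))*112 + (2 + 2*4*(-2 - 1)) = (13*(5 + 26))*112 + (2 + 2*4*(-3)) = (13*31)*112 + (2 - 24) = 403*112 - 22 = 45136 - 22 = 45114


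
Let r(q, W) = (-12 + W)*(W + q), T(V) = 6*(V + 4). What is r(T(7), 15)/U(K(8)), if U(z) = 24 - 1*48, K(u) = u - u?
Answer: -81/8 ≈ -10.125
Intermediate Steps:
T(V) = 24 + 6*V (T(V) = 6*(4 + V) = 24 + 6*V)
K(u) = 0
U(z) = -24 (U(z) = 24 - 48 = -24)
r(T(7), 15)/U(K(8)) = (15² - 12*15 - 12*(24 + 6*7) + 15*(24 + 6*7))/(-24) = (225 - 180 - 12*(24 + 42) + 15*(24 + 42))*(-1/24) = (225 - 180 - 12*66 + 15*66)*(-1/24) = (225 - 180 - 792 + 990)*(-1/24) = 243*(-1/24) = -81/8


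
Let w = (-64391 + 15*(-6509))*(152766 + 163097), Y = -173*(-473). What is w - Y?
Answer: -51178100267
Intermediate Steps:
Y = 81829
w = -51178018438 (w = (-64391 - 97635)*315863 = -162026*315863 = -51178018438)
w - Y = -51178018438 - 1*81829 = -51178018438 - 81829 = -51178100267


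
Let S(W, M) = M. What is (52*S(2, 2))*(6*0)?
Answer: 0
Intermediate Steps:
(52*S(2, 2))*(6*0) = (52*2)*(6*0) = 104*0 = 0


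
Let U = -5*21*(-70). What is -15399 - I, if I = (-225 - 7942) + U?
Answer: -14582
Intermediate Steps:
U = 7350 (U = -105*(-70) = 7350)
I = -817 (I = (-225 - 7942) + 7350 = -8167 + 7350 = -817)
-15399 - I = -15399 - 1*(-817) = -15399 + 817 = -14582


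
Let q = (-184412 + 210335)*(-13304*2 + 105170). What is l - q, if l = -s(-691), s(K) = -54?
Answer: -2036562672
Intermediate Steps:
l = 54 (l = -1*(-54) = 54)
q = 2036562726 (q = 25923*(-26608 + 105170) = 25923*78562 = 2036562726)
l - q = 54 - 1*2036562726 = 54 - 2036562726 = -2036562672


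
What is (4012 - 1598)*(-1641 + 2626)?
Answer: 2377790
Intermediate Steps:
(4012 - 1598)*(-1641 + 2626) = 2414*985 = 2377790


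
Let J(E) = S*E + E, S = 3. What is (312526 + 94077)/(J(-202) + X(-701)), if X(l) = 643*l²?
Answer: 406603/315970035 ≈ 0.0012868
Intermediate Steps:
J(E) = 4*E (J(E) = 3*E + E = 4*E)
(312526 + 94077)/(J(-202) + X(-701)) = (312526 + 94077)/(4*(-202) + 643*(-701)²) = 406603/(-808 + 643*491401) = 406603/(-808 + 315970843) = 406603/315970035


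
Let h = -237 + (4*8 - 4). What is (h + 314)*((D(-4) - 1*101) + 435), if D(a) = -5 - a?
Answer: 34965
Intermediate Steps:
h = -209 (h = -237 + (32 - 4) = -237 + 28 = -209)
(h + 314)*((D(-4) - 1*101) + 435) = (-209 + 314)*(((-5 - 1*(-4)) - 1*101) + 435) = 105*(((-5 + 4) - 101) + 435) = 105*((-1 - 101) + 435) = 105*(-102 + 435) = 105*333 = 34965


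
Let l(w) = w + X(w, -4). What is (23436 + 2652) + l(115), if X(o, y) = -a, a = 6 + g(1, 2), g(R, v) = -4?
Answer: 26201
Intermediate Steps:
a = 2 (a = 6 - 4 = 2)
X(o, y) = -2 (X(o, y) = -1*2 = -2)
l(w) = -2 + w (l(w) = w - 2 = -2 + w)
(23436 + 2652) + l(115) = (23436 + 2652) + (-2 + 115) = 26088 + 113 = 26201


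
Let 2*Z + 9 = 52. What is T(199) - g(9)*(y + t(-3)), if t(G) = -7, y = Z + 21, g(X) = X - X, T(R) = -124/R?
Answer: -124/199 ≈ -0.62312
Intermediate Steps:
Z = 43/2 (Z = -9/2 + (½)*52 = -9/2 + 26 = 43/2 ≈ 21.500)
g(X) = 0
y = 85/2 (y = 43/2 + 21 = 85/2 ≈ 42.500)
T(199) - g(9)*(y + t(-3)) = -124/199 - 0*(85/2 - 7) = -124*1/199 - 0*71/2 = -124/199 - 1*0 = -124/199 + 0 = -124/199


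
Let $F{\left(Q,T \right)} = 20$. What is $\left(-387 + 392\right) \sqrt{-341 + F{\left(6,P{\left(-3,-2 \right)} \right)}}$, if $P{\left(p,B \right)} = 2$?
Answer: $5 i \sqrt{321} \approx 89.582 i$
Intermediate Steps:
$\left(-387 + 392\right) \sqrt{-341 + F{\left(6,P{\left(-3,-2 \right)} \right)}} = \left(-387 + 392\right) \sqrt{-341 + 20} = 5 \sqrt{-321} = 5 i \sqrt{321}$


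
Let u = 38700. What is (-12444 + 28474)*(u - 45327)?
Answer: -106230810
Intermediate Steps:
(-12444 + 28474)*(u - 45327) = (-12444 + 28474)*(38700 - 45327) = 16030*(-6627) = -106230810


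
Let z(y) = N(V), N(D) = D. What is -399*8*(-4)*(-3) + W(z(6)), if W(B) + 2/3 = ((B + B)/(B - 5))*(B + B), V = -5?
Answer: -114944/3 ≈ -38315.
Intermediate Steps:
z(y) = -5
W(B) = -⅔ + 4*B²/(-5 + B) (W(B) = -⅔ + ((B + B)/(B - 5))*(B + B) = -⅔ + ((2*B)/(-5 + B))*(2*B) = -⅔ + (2*B/(-5 + B))*(2*B) = -⅔ + 4*B²/(-5 + B))
-399*8*(-4)*(-3) + W(z(6)) = -399*8*(-4)*(-3) + 2*(5 - 1*(-5) + 6*(-5)²)/(3*(-5 - 5)) = -(-12768)*(-3) + (⅔)*(5 + 5 + 6*25)/(-10) = -399*96 + (⅔)*(-⅒)*(5 + 5 + 150) = -38304 + (⅔)*(-⅒)*160 = -38304 - 32/3 = -114944/3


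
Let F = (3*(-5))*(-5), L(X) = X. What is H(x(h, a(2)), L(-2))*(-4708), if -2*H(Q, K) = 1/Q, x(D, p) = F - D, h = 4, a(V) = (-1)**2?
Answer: 2354/71 ≈ 33.155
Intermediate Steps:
a(V) = 1
F = 75 (F = -15*(-5) = 75)
x(D, p) = 75 - D
H(Q, K) = -1/(2*Q)
H(x(h, a(2)), L(-2))*(-4708) = -1/(2*(75 - 1*4))*(-4708) = -1/(2*(75 - 4))*(-4708) = -1/2/71*(-4708) = -1/2*1/71*(-4708) = -1/142*(-4708) = 2354/71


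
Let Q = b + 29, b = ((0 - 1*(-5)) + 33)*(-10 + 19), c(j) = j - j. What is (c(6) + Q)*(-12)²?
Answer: 53424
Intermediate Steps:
c(j) = 0
b = 342 (b = ((0 + 5) + 33)*9 = (5 + 33)*9 = 38*9 = 342)
Q = 371 (Q = 342 + 29 = 371)
(c(6) + Q)*(-12)² = (0 + 371)*(-12)² = 371*144 = 53424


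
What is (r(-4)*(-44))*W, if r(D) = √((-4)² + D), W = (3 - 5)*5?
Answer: 880*√3 ≈ 1524.2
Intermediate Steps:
W = -10 (W = -2*5 = -10)
r(D) = √(16 + D)
(r(-4)*(-44))*W = (√(16 - 4)*(-44))*(-10) = (√12*(-44))*(-10) = ((2*√3)*(-44))*(-10) = -88*√3*(-10) = 880*√3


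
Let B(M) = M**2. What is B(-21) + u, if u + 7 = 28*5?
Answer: 574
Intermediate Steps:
u = 133 (u = -7 + 28*5 = -7 + 140 = 133)
B(-21) + u = (-21)**2 + 133 = 441 + 133 = 574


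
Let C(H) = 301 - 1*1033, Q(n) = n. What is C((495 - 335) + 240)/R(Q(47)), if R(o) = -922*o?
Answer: 366/21667 ≈ 0.016892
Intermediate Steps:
C(H) = -732 (C(H) = 301 - 1033 = -732)
C((495 - 335) + 240)/R(Q(47)) = -732/((-922*47)) = -732/(-43334) = -732*(-1/43334) = 366/21667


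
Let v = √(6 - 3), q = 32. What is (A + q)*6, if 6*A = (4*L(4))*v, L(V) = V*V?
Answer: 192 + 64*√3 ≈ 302.85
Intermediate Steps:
v = √3 ≈ 1.7320
L(V) = V²
A = 32*√3/3 (A = ((4*4²)*√3)/6 = ((4*16)*√3)/6 = (64*√3)/6 = 32*√3/3 ≈ 18.475)
(A + q)*6 = (32*√3/3 + 32)*6 = (32 + 32*√3/3)*6 = 192 + 64*√3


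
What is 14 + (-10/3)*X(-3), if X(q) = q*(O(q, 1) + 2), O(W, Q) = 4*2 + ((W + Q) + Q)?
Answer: 104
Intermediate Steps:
O(W, Q) = 8 + W + 2*Q (O(W, Q) = 8 + ((Q + W) + Q) = 8 + (W + 2*Q) = 8 + W + 2*Q)
X(q) = q*(12 + q) (X(q) = q*((8 + q + 2*1) + 2) = q*((8 + q + 2) + 2) = q*((10 + q) + 2) = q*(12 + q))
14 + (-10/3)*X(-3) = 14 + (-10/3)*(-3*(12 - 3)) = 14 + (-10*1/3)*(-3*9) = 14 - 10/3*(-27) = 14 + 90 = 104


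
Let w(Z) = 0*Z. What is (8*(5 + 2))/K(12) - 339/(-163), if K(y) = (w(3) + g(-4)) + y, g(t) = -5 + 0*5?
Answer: 1643/163 ≈ 10.080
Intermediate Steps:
g(t) = -5 (g(t) = -5 + 0 = -5)
w(Z) = 0
K(y) = -5 + y (K(y) = (0 - 5) + y = -5 + y)
(8*(5 + 2))/K(12) - 339/(-163) = (8*(5 + 2))/(-5 + 12) - 339/(-163) = (8*7)/7 - 339*(-1/163) = 56*(1/7) + 339/163 = 8 + 339/163 = 1643/163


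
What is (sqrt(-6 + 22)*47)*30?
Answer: 5640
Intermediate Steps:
(sqrt(-6 + 22)*47)*30 = (sqrt(16)*47)*30 = (4*47)*30 = 188*30 = 5640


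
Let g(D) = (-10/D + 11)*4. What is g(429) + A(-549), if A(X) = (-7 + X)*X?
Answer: 130968512/429 ≈ 3.0529e+5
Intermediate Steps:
g(D) = 44 - 40/D (g(D) = (11 - 10/D)*4 = 44 - 40/D)
A(X) = X*(-7 + X)
g(429) + A(-549) = (44 - 40/429) - 549*(-7 - 549) = (44 - 40*1/429) - 549*(-556) = (44 - 40/429) + 305244 = 18836/429 + 305244 = 130968512/429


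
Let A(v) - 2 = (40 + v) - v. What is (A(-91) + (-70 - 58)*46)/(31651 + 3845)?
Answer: -2923/17748 ≈ -0.16469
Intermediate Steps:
A(v) = 42 (A(v) = 2 + ((40 + v) - v) = 2 + 40 = 42)
(A(-91) + (-70 - 58)*46)/(31651 + 3845) = (42 + (-70 - 58)*46)/(31651 + 3845) = (42 - 128*46)/35496 = (42 - 5888)*(1/35496) = -5846*1/35496 = -2923/17748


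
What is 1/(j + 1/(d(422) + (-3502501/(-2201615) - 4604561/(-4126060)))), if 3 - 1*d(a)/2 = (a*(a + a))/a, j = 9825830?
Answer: 610187663092949/5995600245285231249194 ≈ 1.0177e-7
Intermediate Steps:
d(a) = 6 - 4*a (d(a) = 6 - 2*a*(a + a)/a = 6 - 2*a*(2*a)/a = 6 - 2*2*a²/a = 6 - 4*a)
1/(j + 1/(d(422) + (-3502501/(-2201615) - 4604561/(-4126060)))) = 1/(9825830 + 1/((6 - 4*422) + (-3502501/(-2201615) - 4604561/(-4126060)))) = 1/(9825830 + 1/((6 - 1688) + (-3502501*(-1/2201615) - 4604561*(-1/4126060)))) = 1/(9825830 + 1/(-1682 + (3502501/2201615 + 4604561/4126060))) = 1/(9825830 + 1/(-1682 + 983559993683/363359823476)) = 1/(9825830 + 1/(-610187663092949/363359823476)) = 1/(9825830 - 363359823476/610187663092949) = 1/(5995600245285231249194/610187663092949) = 610187663092949/5995600245285231249194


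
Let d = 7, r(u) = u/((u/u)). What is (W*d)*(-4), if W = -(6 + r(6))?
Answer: 336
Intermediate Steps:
r(u) = u (r(u) = u/1 = u*1 = u)
W = -12 (W = -(6 + 6) = -1*12 = -12)
(W*d)*(-4) = -12*7*(-4) = -84*(-4) = 336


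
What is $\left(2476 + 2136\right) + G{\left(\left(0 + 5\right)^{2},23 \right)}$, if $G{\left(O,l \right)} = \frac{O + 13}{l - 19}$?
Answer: $\frac{9243}{2} \approx 4621.5$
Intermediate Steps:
$G{\left(O,l \right)} = \frac{13 + O}{-19 + l}$
$\left(2476 + 2136\right) + G{\left(\left(0 + 5\right)^{2},23 \right)} = \left(2476 + 2136\right) + \frac{13 + \left(0 + 5\right)^{2}}{-19 + 23} = 4612 + \frac{13 + 5^{2}}{4} = 4612 + \frac{13 + 25}{4} = 4612 + \frac{1}{4} \cdot 38 = 4612 + \frac{19}{2} = \frac{9243}{2}$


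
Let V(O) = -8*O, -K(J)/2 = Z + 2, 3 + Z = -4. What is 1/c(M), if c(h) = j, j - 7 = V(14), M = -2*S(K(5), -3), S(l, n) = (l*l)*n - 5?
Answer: -1/105 ≈ -0.0095238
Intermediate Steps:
Z = -7 (Z = -3 - 4 = -7)
K(J) = 10 (K(J) = -2*(-7 + 2) = -2*(-5) = 10)
S(l, n) = -5 + n*l² (S(l, n) = l²*n - 5 = n*l² - 5 = -5 + n*l²)
M = 610 (M = -2*(-5 - 3*10²) = -2*(-5 - 3*100) = -2*(-5 - 300) = -2*(-305) = 610)
j = -105 (j = 7 - 8*14 = 7 - 112 = -105)
c(h) = -105
1/c(M) = 1/(-105) = -1/105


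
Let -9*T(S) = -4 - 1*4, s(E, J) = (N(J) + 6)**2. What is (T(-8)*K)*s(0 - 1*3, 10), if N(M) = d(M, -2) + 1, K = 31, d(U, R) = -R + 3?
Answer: 3968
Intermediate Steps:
d(U, R) = 3 - R
N(M) = 6 (N(M) = (3 - 1*(-2)) + 1 = (3 + 2) + 1 = 5 + 1 = 6)
s(E, J) = 144 (s(E, J) = (6 + 6)**2 = 12**2 = 144)
T(S) = 8/9 (T(S) = -(-4 - 1*4)/9 = -(-4 - 4)/9 = -1/9*(-8) = 8/9)
(T(-8)*K)*s(0 - 1*3, 10) = ((8/9)*31)*144 = (248/9)*144 = 3968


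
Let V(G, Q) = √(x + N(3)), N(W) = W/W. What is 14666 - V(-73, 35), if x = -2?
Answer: 14666 - I ≈ 14666.0 - 1.0*I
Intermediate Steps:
N(W) = 1
V(G, Q) = I (V(G, Q) = √(-2 + 1) = √(-1) = I)
14666 - V(-73, 35) = 14666 - I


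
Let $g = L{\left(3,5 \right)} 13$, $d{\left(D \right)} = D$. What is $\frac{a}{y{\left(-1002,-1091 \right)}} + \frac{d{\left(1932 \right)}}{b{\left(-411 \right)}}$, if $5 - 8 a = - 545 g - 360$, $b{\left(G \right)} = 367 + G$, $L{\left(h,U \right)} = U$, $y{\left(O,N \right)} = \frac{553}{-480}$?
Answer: $- \frac{23888499}{6083} \approx -3927.1$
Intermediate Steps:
$y{\left(O,N \right)} = - \frac{553}{480}$ ($y{\left(O,N \right)} = 553 \left(- \frac{1}{480}\right) = - \frac{553}{480}$)
$g = 65$ ($g = 5 \cdot 13 = 65$)
$a = \frac{17895}{4}$ ($a = \frac{5}{8} - \frac{\left(-545\right) 65 - 360}{8} = \frac{5}{8} - \frac{-35425 - 360}{8} = \frac{5}{8} - - \frac{35785}{8} = \frac{5}{8} + \frac{35785}{8} = \frac{17895}{4} \approx 4473.8$)
$\frac{a}{y{\left(-1002,-1091 \right)}} + \frac{d{\left(1932 \right)}}{b{\left(-411 \right)}} = \frac{17895}{4 \left(- \frac{553}{480}\right)} + \frac{1932}{367 - 411} = \frac{17895}{4} \left(- \frac{480}{553}\right) + \frac{1932}{-44} = - \frac{2147400}{553} + 1932 \left(- \frac{1}{44}\right) = - \frac{2147400}{553} - \frac{483}{11} = - \frac{23888499}{6083}$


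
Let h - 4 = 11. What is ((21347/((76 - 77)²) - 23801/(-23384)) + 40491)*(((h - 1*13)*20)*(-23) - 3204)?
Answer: -1490870944383/5846 ≈ -2.5502e+8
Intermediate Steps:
h = 15 (h = 4 + 11 = 15)
((21347/((76 - 77)²) - 23801/(-23384)) + 40491)*(((h - 1*13)*20)*(-23) - 3204) = ((21347/((76 - 77)²) - 23801/(-23384)) + 40491)*(((15 - 1*13)*20)*(-23) - 3204) = ((21347/((-1)²) - 23801*(-1/23384)) + 40491)*(((15 - 13)*20)*(-23) - 3204) = ((21347/1 + 23801/23384) + 40491)*((2*20)*(-23) - 3204) = ((21347*1 + 23801/23384) + 40491)*(40*(-23) - 3204) = ((21347 + 23801/23384) + 40491)*(-920 - 3204) = (499202049/23384 + 40491)*(-4124) = (1446043593/23384)*(-4124) = -1490870944383/5846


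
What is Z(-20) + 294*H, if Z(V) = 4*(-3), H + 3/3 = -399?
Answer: -117612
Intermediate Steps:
H = -400 (H = -1 - 399 = -400)
Z(V) = -12
Z(-20) + 294*H = -12 + 294*(-400) = -12 - 117600 = -117612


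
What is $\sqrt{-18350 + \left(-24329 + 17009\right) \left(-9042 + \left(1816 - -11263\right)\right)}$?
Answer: $i \sqrt{29569190} \approx 5437.8 i$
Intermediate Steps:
$\sqrt{-18350 + \left(-24329 + 17009\right) \left(-9042 + \left(1816 - -11263\right)\right)} = \sqrt{-18350 - 7320 \left(-9042 + \left(1816 + 11263\right)\right)} = \sqrt{-18350 - 7320 \left(-9042 + 13079\right)} = \sqrt{-18350 - 29550840} = \sqrt{-29569190} = i \sqrt{29569190}$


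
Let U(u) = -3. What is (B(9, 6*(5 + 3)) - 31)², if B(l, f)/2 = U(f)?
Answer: 1369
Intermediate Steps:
B(l, f) = -6 (B(l, f) = 2*(-3) = -6)
(B(9, 6*(5 + 3)) - 31)² = (-6 - 31)² = (-37)² = 1369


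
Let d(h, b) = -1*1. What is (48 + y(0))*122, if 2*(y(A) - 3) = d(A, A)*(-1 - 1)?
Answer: 6344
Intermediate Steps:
d(h, b) = -1
y(A) = 4 (y(A) = 3 + (-(-1 - 1))/2 = 3 + (-1*(-2))/2 = 3 + (1/2)*2 = 3 + 1 = 4)
(48 + y(0))*122 = (48 + 4)*122 = 52*122 = 6344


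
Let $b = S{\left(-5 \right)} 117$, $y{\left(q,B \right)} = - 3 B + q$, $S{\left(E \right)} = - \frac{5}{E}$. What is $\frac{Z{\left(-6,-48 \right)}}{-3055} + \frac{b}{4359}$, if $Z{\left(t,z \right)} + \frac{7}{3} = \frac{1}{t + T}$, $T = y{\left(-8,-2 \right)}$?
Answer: $\frac{2945207}{106533960} \approx 0.027646$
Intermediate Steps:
$y{\left(q,B \right)} = q - 3 B$
$T = -2$ ($T = -8 - -6 = -8 + 6 = -2$)
$b = 117$ ($b = - \frac{5}{-5} \cdot 117 = \left(-5\right) \left(- \frac{1}{5}\right) 117 = 1 \cdot 117 = 117$)
$Z{\left(t,z \right)} = - \frac{7}{3} + \frac{1}{-2 + t}$ ($Z{\left(t,z \right)} = - \frac{7}{3} + \frac{1}{t - 2} = - \frac{7}{3} + \frac{1}{-2 + t}$)
$\frac{Z{\left(-6,-48 \right)}}{-3055} + \frac{b}{4359} = \frac{\frac{1}{3} \frac{1}{-2 - 6} \left(17 - -42\right)}{-3055} + \frac{117}{4359} = \frac{17 + 42}{3 \left(-8\right)} \left(- \frac{1}{3055}\right) + 117 \cdot \frac{1}{4359} = \frac{1}{3} \left(- \frac{1}{8}\right) 59 \left(- \frac{1}{3055}\right) + \frac{39}{1453} = \left(- \frac{59}{24}\right) \left(- \frac{1}{3055}\right) + \frac{39}{1453} = \frac{59}{73320} + \frac{39}{1453} = \frac{2945207}{106533960}$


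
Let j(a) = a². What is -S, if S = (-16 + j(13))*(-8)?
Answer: 1224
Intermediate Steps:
S = -1224 (S = (-16 + 13²)*(-8) = (-16 + 169)*(-8) = 153*(-8) = -1224)
-S = -1*(-1224) = 1224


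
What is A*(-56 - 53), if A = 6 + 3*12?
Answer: -4578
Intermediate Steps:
A = 42 (A = 6 + 36 = 42)
A*(-56 - 53) = 42*(-56 - 53) = 42*(-109) = -4578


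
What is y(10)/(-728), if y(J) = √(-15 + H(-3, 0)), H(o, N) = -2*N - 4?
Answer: -I*√19/728 ≈ -0.0059875*I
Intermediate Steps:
H(o, N) = -4 - 2*N
y(J) = I*√19 (y(J) = √(-15 + (-4 - 2*0)) = √(-15 + (-4 + 0)) = √(-15 - 4) = √(-19) = I*√19)
y(10)/(-728) = (I*√19)/(-728) = (I*√19)*(-1/728) = -I*√19/728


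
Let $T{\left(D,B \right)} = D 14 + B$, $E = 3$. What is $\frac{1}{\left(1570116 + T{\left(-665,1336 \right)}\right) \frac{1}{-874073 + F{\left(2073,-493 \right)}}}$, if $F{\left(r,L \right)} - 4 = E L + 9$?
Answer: $- \frac{46081}{82218} \approx -0.56047$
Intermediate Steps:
$F{\left(r,L \right)} = 13 + 3 L$ ($F{\left(r,L \right)} = 4 + \left(3 L + 9\right) = 4 + \left(9 + 3 L\right) = 13 + 3 L$)
$T{\left(D,B \right)} = B + 14 D$ ($T{\left(D,B \right)} = 14 D + B = B + 14 D$)
$\frac{1}{\left(1570116 + T{\left(-665,1336 \right)}\right) \frac{1}{-874073 + F{\left(2073,-493 \right)}}} = \frac{1}{\left(1570116 + \left(1336 + 14 \left(-665\right)\right)\right) \frac{1}{-874073 + \left(13 + 3 \left(-493\right)\right)}} = \frac{1}{\left(1570116 + \left(1336 - 9310\right)\right) \frac{1}{-874073 + \left(13 - 1479\right)}} = \frac{1}{\left(1570116 - 7974\right) \frac{1}{-874073 - 1466}} = \frac{1}{1562142 \frac{1}{-875539}} = \frac{1}{1562142 \left(- \frac{1}{875539}\right)} = \frac{1}{- \frac{82218}{46081}} = - \frac{46081}{82218}$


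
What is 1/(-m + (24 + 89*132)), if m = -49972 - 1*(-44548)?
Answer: 1/17196 ≈ 5.8153e-5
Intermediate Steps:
m = -5424 (m = -49972 + 44548 = -5424)
1/(-m + (24 + 89*132)) = 1/(-1*(-5424) + (24 + 89*132)) = 1/(5424 + (24 + 11748)) = 1/(5424 + 11772) = 1/17196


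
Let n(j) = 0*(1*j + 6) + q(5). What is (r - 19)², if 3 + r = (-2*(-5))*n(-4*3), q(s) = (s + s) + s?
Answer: 16384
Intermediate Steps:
q(s) = 3*s (q(s) = 2*s + s = 3*s)
n(j) = 15 (n(j) = 0*(1*j + 6) + 3*5 = 0*(j + 6) + 15 = 0*(6 + j) + 15 = 0 + 15 = 15)
r = 147 (r = -3 - 2*(-5)*15 = -3 + 10*15 = -3 + 150 = 147)
(r - 19)² = (147 - 19)² = 128² = 16384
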